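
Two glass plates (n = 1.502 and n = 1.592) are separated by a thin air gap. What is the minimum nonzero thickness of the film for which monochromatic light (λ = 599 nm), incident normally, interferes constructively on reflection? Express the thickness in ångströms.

At the upper boundary (n = 1.502 to n = 1.0) the reflected ray undergoes no phase shift.
Ray reflecting at the bottom interface goes from n = 1.0 toward n = 1.592: a half-wave phase shift.
Net: one phase inversion between the two reflected rays.
So the condition for constructive reflection is 2 n t = (m + ½) λ.
Minimum at m = 0: t = λ / (4 n) = 599 / (4 × 1.0) = 150 nm.

1498 Å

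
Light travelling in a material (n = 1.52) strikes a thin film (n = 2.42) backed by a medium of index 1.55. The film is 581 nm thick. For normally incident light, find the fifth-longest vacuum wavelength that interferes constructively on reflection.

625 nm

Ray reflecting at the top interface goes from n = 1.52 toward n = 2.42: a half-wave phase shift.
At the lower boundary (n = 2.42 to n = 1.55) the reflected ray undergoes no phase shift.
Net: one phase inversion between the two reflected rays.
With one net inversion, constructive interference in reflection requires 2 n t = (m + ½) λ.
λ = 2 n t / (m + ½). The fifth-longest wavelength is m = 4: λ = 2 × 2.42 × 581 / 4.50 = 625 nm.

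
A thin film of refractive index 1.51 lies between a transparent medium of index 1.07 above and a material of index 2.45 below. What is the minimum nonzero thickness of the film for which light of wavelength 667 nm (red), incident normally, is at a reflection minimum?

Ray reflecting at the top interface goes from n = 1.07 toward n = 1.51: a half-wave phase shift.
Bottom surface (1.51 → 2.45): reflection off a higher-index medium gives a half-wave phase shift.
The two reflections carry the same phase change, so no net offset.
So the condition for destructive reflection is 2 n t = (m + ½) λ.
Minimum at m = 0: t = λ / (4 n) = 667 / (4 × 1.51) = 110 nm.

110 nm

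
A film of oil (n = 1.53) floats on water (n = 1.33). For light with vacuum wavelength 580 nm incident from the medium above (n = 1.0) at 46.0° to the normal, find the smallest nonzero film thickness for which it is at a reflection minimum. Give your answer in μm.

At the upper boundary (n = 1.0 to n = 1.53) the reflected ray undergoes a half-wave phase shift.
Ray reflecting at the bottom interface goes from n = 1.53 toward n = 1.33: no phase shift.
Exactly one π shift → a net half-wave offset.
So the condition for destructive reflection is 2 n t cos θ_r = m λ.
Snell's law: 1.0 sin 46.0° = 1.53 sin θ_r → sin θ_r = 0.470, cos θ_r = 0.883.
Minimum nonzero at m = 1: t = λ / (2 n cos θ_r) = 580 / (2 × 1.53 × 0.883) = 215 nm.

0.215 μm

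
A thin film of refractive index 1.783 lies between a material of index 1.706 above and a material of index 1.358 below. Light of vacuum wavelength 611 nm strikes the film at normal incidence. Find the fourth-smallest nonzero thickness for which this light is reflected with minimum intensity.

685 nm

Ray reflecting at the top interface goes from n = 1.706 toward n = 1.783: a half-wave phase shift.
Bottom surface (1.783 → 1.358): reflection off a lower-index medium gives no phase shift.
Net: one phase inversion between the two reflected rays.
With one net inversion, destructive interference in reflection requires 2 n t = m λ.
The fourth-smallest nonzero thickness corresponds to m = 4: t = m λ / (2 n) = 4.00 × 611 / (2 × 1.783) = 685 nm.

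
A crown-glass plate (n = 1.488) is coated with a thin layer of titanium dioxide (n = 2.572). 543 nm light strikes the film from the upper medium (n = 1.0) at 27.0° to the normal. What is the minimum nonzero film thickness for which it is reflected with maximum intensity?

Ray reflecting at the top interface goes from n = 1.0 toward n = 2.572: a half-wave phase shift.
At the lower boundary (n = 2.572 to n = 1.488) the reflected ray undergoes no phase shift.
Net: one phase inversion between the two reflected rays.
So the condition for constructive reflection is 2 n t cos θ_r = (m + ½) λ.
Snell's law: 1.0 sin 27.0° = 2.572 sin θ_r → sin θ_r = 0.177, cos θ_r = 0.984.
Minimum at m = 0: t = λ / (4 n cos θ_r) = 543 / (4 × 2.572 × 0.984) = 53.6 nm.

53.6 nm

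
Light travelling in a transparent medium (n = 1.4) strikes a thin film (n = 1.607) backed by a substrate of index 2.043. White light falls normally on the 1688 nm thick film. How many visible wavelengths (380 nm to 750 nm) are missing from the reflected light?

7

Ray reflecting at the top interface goes from n = 1.4 toward n = 1.607: a half-wave phase shift.
At the lower boundary (n = 1.607 to n = 2.043) the reflected ray undergoes a half-wave phase shift.
The two reflections carry the same phase change, so no net offset.
So the condition for destructive reflection is 2 n t = (m + ½) λ.
λ = 2 n t / (m + ½) = 5425 / (m + ½) nm.
m=6: 835 nm (IR); m=7: 723 nm (visible); m=8: 638 nm (visible); m=9: 571 nm (visible); m=10: 517 nm (visible); m=11: 472 nm (visible); m=12: 434 nm (visible); m=13: 402 nm (visible); m=14: 374 nm (UV).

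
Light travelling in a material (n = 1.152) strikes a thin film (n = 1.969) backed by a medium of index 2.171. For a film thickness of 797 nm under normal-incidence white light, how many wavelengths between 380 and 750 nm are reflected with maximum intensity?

Ray reflecting at the top interface goes from n = 1.152 toward n = 1.969: a half-wave phase shift.
At the lower boundary (n = 1.969 to n = 2.171) the reflected ray undergoes a half-wave phase shift.
The two reflections carry the same phase change, so no net offset.
So the condition for constructive reflection is 2 n t = m λ.
λ = 2 n t / m = 3139 / m nm.
m=4: 785 nm (IR); m=5: 628 nm (visible); m=6: 523 nm (visible); m=7: 448 nm (visible); m=8: 392 nm (visible); m=9: 349 nm (UV).

4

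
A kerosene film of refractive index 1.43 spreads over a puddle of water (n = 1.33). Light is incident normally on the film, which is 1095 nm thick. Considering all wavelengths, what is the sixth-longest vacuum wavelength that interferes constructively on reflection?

569 nm

Top surface (1.0 → 1.43): reflection off a higher-index medium gives a half-wave phase shift.
At the lower boundary (n = 1.43 to n = 1.33) the reflected ray undergoes no phase shift.
Exactly one π shift → a net half-wave offset.
For strong reflection here: 2 n t = (m + ½) λ.
λ = 2 n t / (m + ½). The sixth-longest wavelength is m = 5: λ = 2 × 1.43 × 1095 / 5.50 = 569 nm.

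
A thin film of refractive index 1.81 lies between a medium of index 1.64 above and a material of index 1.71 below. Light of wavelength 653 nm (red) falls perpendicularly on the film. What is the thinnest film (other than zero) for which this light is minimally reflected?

180 nm

Top surface (1.64 → 1.81): reflection off a higher-index medium gives a half-wave phase shift.
Ray reflecting at the bottom interface goes from n = 1.81 toward n = 1.71: no phase shift.
Net: one phase inversion between the two reflected rays.
So the condition for destructive reflection is 2 n t = m λ.
Minimum nonzero at m = 1: t = λ / (2 n) = 653 / (2 × 1.81) = 180 nm.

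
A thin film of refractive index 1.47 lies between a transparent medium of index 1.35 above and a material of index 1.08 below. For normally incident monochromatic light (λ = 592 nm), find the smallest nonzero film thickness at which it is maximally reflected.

Top surface (1.35 → 1.47): reflection off a higher-index medium gives a half-wave phase shift.
At the lower boundary (n = 1.47 to n = 1.08) the reflected ray undergoes no phase shift.
Exactly one π shift → a net half-wave offset.
For strong reflection here: 2 n t = (m + ½) λ.
Minimum at m = 0: t = λ / (4 n) = 592 / (4 × 1.47) = 101 nm.

101 nm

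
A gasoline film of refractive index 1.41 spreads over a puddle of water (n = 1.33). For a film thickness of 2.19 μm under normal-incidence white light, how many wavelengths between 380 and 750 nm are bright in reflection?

At the upper boundary (n = 1.0 to n = 1.41) the reflected ray undergoes a half-wave phase shift.
Bottom surface (1.41 → 1.33): reflection off a lower-index medium gives no phase shift.
Net: one phase inversion between the two reflected rays.
So the condition for constructive reflection is 2 n t = (m + ½) λ.
λ = 2 n t / (m + ½) = 6176 / (m + ½) nm.
m=7: 823 nm (IR); m=8: 727 nm (visible); m=9: 650 nm (visible); m=10: 588 nm (visible); m=11: 537 nm (visible); m=12: 494 nm (visible); m=13: 457 nm (visible); m=14: 426 nm (visible); m=15: 398 nm (visible); m=16: 374 nm (UV).

8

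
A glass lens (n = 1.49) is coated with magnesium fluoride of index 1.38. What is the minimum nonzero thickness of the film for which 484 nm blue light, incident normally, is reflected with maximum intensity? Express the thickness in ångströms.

Top surface (1.0 → 1.38): reflection off a higher-index medium gives a half-wave phase shift.
At the lower boundary (n = 1.38 to n = 1.49) the reflected ray undergoes a half-wave phase shift.
The two reflections carry the same phase change, so no net offset.
So the condition for constructive reflection is 2 n t = m λ.
Minimum nonzero at m = 1: t = λ / (2 n) = 484 / (2 × 1.38) = 175 nm.

1754 Å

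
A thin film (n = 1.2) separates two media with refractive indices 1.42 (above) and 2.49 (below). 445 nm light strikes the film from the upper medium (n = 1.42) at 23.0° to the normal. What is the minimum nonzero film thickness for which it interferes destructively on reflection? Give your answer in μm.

Top surface (1.42 → 1.2): reflection off a lower-index medium gives no phase shift.
Ray reflecting at the bottom interface goes from n = 1.2 toward n = 2.49: a half-wave phase shift.
Net: one phase inversion between the two reflected rays.
With one net inversion, destructive interference in reflection requires 2 n t cos θ_r = m λ.
Snell's law: 1.42 sin 23.0° = 1.2 sin θ_r → sin θ_r = 0.462, cos θ_r = 0.887.
Minimum nonzero at m = 1: t = λ / (2 n cos θ_r) = 445 / (2 × 1.2 × 0.887) = 209 nm.

0.209 μm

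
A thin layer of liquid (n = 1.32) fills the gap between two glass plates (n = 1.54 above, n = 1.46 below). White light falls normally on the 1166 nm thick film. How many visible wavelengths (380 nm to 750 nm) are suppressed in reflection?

4

At the upper boundary (n = 1.54 to n = 1.32) the reflected ray undergoes no phase shift.
Ray reflecting at the bottom interface goes from n = 1.32 toward n = 1.46: a half-wave phase shift.
The two reflections differ by half a wavelength.
So the condition for destructive reflection is 2 n t = m λ.
λ = 2 n t / m = 3078 / m nm.
m=4: 770 nm (IR); m=5: 616 nm (visible); m=6: 513 nm (visible); m=7: 440 nm (visible); m=8: 385 nm (visible); m=9: 342 nm (UV).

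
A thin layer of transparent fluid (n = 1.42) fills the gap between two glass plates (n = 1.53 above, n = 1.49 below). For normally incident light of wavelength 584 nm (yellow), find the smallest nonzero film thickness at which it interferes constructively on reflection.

103 nm

Top surface (1.53 → 1.42): reflection off a lower-index medium gives no phase shift.
Ray reflecting at the bottom interface goes from n = 1.42 toward n = 1.49: a half-wave phase shift.
The two reflections differ by half a wavelength.
So the condition for constructive reflection is 2 n t = (m + ½) λ.
Minimum at m = 0: t = λ / (4 n) = 584 / (4 × 1.42) = 103 nm.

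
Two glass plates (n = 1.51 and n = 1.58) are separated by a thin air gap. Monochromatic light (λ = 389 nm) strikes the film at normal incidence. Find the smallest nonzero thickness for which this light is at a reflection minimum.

At the upper boundary (n = 1.51 to n = 1.0) the reflected ray undergoes no phase shift.
At the lower boundary (n = 1.0 to n = 1.58) the reflected ray undergoes a half-wave phase shift.
The two reflections differ by half a wavelength.
So the condition for destructive reflection is 2 n t = m λ.
The smallest nonzero thickness corresponds to m = 1: t = m λ / (2 n) = 1.00 × 389 / (2 × 1.0) = 195 nm.

195 nm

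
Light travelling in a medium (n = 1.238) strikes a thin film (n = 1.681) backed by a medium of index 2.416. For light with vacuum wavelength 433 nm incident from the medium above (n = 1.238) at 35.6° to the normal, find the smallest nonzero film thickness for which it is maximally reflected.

Ray reflecting at the top interface goes from n = 1.238 toward n = 1.681: a half-wave phase shift.
At the lower boundary (n = 1.681 to n = 2.416) the reflected ray undergoes a half-wave phase shift.
Zero or two π shifts → no net half-wave offset.
So the condition for constructive reflection is 2 n t cos θ_r = m λ.
Snell's law: 1.238 sin 35.6° = 1.681 sin θ_r → sin θ_r = 0.429, cos θ_r = 0.903.
Minimum nonzero at m = 1: t = λ / (2 n cos θ_r) = 433 / (2 × 1.681 × 0.903) = 143 nm.

143 nm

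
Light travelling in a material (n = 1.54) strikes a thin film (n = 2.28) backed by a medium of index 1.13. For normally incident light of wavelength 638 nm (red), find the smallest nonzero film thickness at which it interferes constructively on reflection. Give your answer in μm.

0.0700 μm

Top surface (1.54 → 2.28): reflection off a higher-index medium gives a half-wave phase shift.
Bottom surface (2.28 → 1.13): reflection off a lower-index medium gives no phase shift.
Exactly one π shift → a net half-wave offset.
With one net inversion, constructive interference in reflection requires 2 n t = (m + ½) λ.
Minimum at m = 0: t = λ / (4 n) = 638 / (4 × 2.28) = 70.0 nm.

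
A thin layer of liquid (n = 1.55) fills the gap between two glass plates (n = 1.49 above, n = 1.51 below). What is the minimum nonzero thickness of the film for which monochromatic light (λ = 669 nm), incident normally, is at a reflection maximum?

108 nm

At the upper boundary (n = 1.49 to n = 1.55) the reflected ray undergoes a half-wave phase shift.
At the lower boundary (n = 1.55 to n = 1.51) the reflected ray undergoes no phase shift.
Net: one phase inversion between the two reflected rays.
With one net inversion, constructive interference in reflection requires 2 n t = (m + ½) λ.
Minimum at m = 0: t = λ / (4 n) = 669 / (4 × 1.55) = 108 nm.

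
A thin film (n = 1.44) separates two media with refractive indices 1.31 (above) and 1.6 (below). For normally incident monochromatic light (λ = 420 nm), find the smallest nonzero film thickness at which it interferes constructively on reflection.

At the upper boundary (n = 1.31 to n = 1.44) the reflected ray undergoes a half-wave phase shift.
At the lower boundary (n = 1.44 to n = 1.6) the reflected ray undergoes a half-wave phase shift.
The two reflections carry the same phase change, so no net offset.
With no net inversion, constructive interference in reflection requires 2 n t = m λ.
Minimum nonzero at m = 1: t = λ / (2 n) = 420 / (2 × 1.44) = 146 nm.

146 nm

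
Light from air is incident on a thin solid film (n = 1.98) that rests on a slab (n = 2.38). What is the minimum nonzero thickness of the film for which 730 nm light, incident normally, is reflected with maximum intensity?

184 nm

Ray reflecting at the top interface goes from n = 1.0 toward n = 1.98: a half-wave phase shift.
At the lower boundary (n = 1.98 to n = 2.38) the reflected ray undergoes a half-wave phase shift.
The two reflections carry the same phase change, so no net offset.
With no net inversion, constructive interference in reflection requires 2 n t = m λ.
Minimum nonzero at m = 1: t = λ / (2 n) = 730 / (2 × 1.98) = 184 nm.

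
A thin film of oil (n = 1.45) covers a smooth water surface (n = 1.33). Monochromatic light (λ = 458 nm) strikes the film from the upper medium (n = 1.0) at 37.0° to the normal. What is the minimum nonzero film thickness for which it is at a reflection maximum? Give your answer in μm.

Ray reflecting at the top interface goes from n = 1.0 toward n = 1.45: a half-wave phase shift.
At the lower boundary (n = 1.45 to n = 1.33) the reflected ray undergoes no phase shift.
Net: one phase inversion between the two reflected rays.
With one net inversion, constructive interference in reflection requires 2 n t cos θ_r = (m + ½) λ.
Snell's law: 1.0 sin 37.0° = 1.45 sin θ_r → sin θ_r = 0.415, cos θ_r = 0.910.
Minimum at m = 0: t = λ / (4 n cos θ_r) = 458 / (4 × 1.45 × 0.910) = 86.8 nm.

0.0868 μm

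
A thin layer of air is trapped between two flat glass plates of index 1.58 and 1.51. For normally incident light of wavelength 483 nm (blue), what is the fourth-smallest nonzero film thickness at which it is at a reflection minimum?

Ray reflecting at the top interface goes from n = 1.58 toward n = 1.0: no phase shift.
Ray reflecting at the bottom interface goes from n = 1.0 toward n = 1.51: a half-wave phase shift.
Net: one phase inversion between the two reflected rays.
So the condition for destructive reflection is 2 n t = m λ.
The fourth-smallest nonzero thickness corresponds to m = 4: t = m λ / (2 n) = 4.00 × 483 / (2 × 1.0) = 966 nm.

966 nm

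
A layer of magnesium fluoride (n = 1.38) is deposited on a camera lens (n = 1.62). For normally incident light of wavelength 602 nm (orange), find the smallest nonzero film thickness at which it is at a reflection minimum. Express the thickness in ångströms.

At the upper boundary (n = 1.0 to n = 1.38) the reflected ray undergoes a half-wave phase shift.
Ray reflecting at the bottom interface goes from n = 1.38 toward n = 1.62: a half-wave phase shift.
The two reflections carry the same phase change, so no net offset.
For minimum reflection here: 2 n t = (m + ½) λ.
Minimum at m = 0: t = λ / (4 n) = 602 / (4 × 1.38) = 109 nm.

1091 Å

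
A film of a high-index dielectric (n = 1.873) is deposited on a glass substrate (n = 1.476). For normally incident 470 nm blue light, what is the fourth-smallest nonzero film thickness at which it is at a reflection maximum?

Ray reflecting at the top interface goes from n = 1.0 toward n = 1.873: a half-wave phase shift.
Ray reflecting at the bottom interface goes from n = 1.873 toward n = 1.476: no phase shift.
Net: one phase inversion between the two reflected rays.
So the condition for constructive reflection is 2 n t = (m + ½) λ.
The fourth-smallest nonzero thickness corresponds to m = 3: t = (m + ½) λ / (2 n) = 3.50 × 470 / (2 × 1.873) = 439 nm.

439 nm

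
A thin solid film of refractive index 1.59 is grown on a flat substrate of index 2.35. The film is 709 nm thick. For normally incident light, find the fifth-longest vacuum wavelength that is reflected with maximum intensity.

Top surface (1.0 → 1.59): reflection off a higher-index medium gives a half-wave phase shift.
Ray reflecting at the bottom interface goes from n = 1.59 toward n = 2.35: a half-wave phase shift.
The two reflections carry the same phase change, so no net offset.
For bright reflection here: 2 n t = m λ.
λ = 2 n t / m. The fifth-longest wavelength is m = 5: λ = 2 × 1.59 × 709 / 5.00 = 451 nm.

451 nm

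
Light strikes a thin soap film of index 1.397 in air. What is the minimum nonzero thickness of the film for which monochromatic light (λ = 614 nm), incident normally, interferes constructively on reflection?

110 nm

At the upper boundary (n = 1.0 to n = 1.397) the reflected ray undergoes a half-wave phase shift.
At the lower boundary (n = 1.397 to n = 1.0) the reflected ray undergoes no phase shift.
The two reflections differ by half a wavelength.
So the condition for constructive reflection is 2 n t = (m + ½) λ.
Minimum at m = 0: t = λ / (4 n) = 614 / (4 × 1.397) = 110 nm.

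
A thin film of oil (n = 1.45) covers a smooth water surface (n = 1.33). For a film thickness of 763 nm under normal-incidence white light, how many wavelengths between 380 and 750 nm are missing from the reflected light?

3

At the upper boundary (n = 1.0 to n = 1.45) the reflected ray undergoes a half-wave phase shift.
At the lower boundary (n = 1.45 to n = 1.33) the reflected ray undergoes no phase shift.
The two reflections differ by half a wavelength.
So the condition for destructive reflection is 2 n t = m λ.
λ = 2 n t / m = 2213 / m nm.
m=2: 1106 nm (IR); m=3: 738 nm (visible); m=4: 553 nm (visible); m=5: 443 nm (visible); m=6: 369 nm (UV).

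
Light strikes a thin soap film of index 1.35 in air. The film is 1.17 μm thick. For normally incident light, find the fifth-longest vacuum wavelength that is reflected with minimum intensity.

632 nm

Top surface (1.0 → 1.35): reflection off a higher-index medium gives a half-wave phase shift.
Bottom surface (1.35 → 1.0): reflection off a lower-index medium gives no phase shift.
The two reflections differ by half a wavelength.
With one net inversion, destructive interference in reflection requires 2 n t = m λ.
λ = 2 n t / m. The fifth-longest wavelength is m = 5: λ = 2 × 1.35 × 1170 / 5.00 = 632 nm.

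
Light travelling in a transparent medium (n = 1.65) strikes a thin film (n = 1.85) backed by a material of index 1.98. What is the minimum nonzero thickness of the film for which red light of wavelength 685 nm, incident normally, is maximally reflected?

Ray reflecting at the top interface goes from n = 1.65 toward n = 1.85: a half-wave phase shift.
At the lower boundary (n = 1.85 to n = 1.98) the reflected ray undergoes a half-wave phase shift.
The two reflections carry the same phase change, so no net offset.
With no net inversion, constructive interference in reflection requires 2 n t = m λ.
Minimum nonzero at m = 1: t = λ / (2 n) = 685 / (2 × 1.85) = 185 nm.

185 nm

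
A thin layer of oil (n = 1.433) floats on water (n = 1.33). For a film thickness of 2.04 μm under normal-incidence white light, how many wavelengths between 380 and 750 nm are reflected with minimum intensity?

Top surface (1.0 → 1.433): reflection off a higher-index medium gives a half-wave phase shift.
Ray reflecting at the bottom interface goes from n = 1.433 toward n = 1.33: no phase shift.
Net: one phase inversion between the two reflected rays.
For weak reflection here: 2 n t = m λ.
λ = 2 n t / m = 5847 / m nm.
m=7: 835 nm (IR); m=8: 731 nm (visible); m=9: 650 nm (visible); m=10: 585 nm (visible); m=11: 532 nm (visible); m=12: 487 nm (visible); m=13: 450 nm (visible); m=14: 418 nm (visible); m=15: 390 nm (visible); m=16: 365 nm (UV).

8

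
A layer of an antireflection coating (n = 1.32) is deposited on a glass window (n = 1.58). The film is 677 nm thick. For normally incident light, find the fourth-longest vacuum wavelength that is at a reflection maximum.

At the upper boundary (n = 1.0 to n = 1.32) the reflected ray undergoes a half-wave phase shift.
Ray reflecting at the bottom interface goes from n = 1.32 toward n = 1.58: a half-wave phase shift.
Zero or two π shifts → no net half-wave offset.
So the condition for constructive reflection is 2 n t = m λ.
λ = 2 n t / m. The fourth-longest wavelength is m = 4: λ = 2 × 1.32 × 677 / 4.00 = 447 nm.

447 nm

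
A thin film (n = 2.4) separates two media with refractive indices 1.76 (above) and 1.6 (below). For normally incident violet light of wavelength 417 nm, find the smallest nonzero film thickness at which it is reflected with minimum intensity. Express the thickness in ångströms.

Top surface (1.76 → 2.4): reflection off a higher-index medium gives a half-wave phase shift.
Ray reflecting at the bottom interface goes from n = 2.4 toward n = 1.6: no phase shift.
The two reflections differ by half a wavelength.
For minimum reflection here: 2 n t = m λ.
Minimum nonzero at m = 1: t = λ / (2 n) = 417 / (2 × 2.4) = 86.9 nm.

869 Å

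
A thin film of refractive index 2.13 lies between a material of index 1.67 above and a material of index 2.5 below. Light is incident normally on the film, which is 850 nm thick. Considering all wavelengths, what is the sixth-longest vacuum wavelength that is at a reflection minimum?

658 nm

Ray reflecting at the top interface goes from n = 1.67 toward n = 2.13: a half-wave phase shift.
Ray reflecting at the bottom interface goes from n = 2.13 toward n = 2.5: a half-wave phase shift.
Net: no relative phase inversion (both shifts match).
With no net inversion, destructive interference in reflection requires 2 n t = (m + ½) λ.
λ = 2 n t / (m + ½). The sixth-longest wavelength is m = 5: λ = 2 × 2.13 × 850 / 5.50 = 658 nm.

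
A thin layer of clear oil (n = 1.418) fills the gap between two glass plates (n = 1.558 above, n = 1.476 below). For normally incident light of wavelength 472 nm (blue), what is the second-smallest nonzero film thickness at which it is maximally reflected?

Ray reflecting at the top interface goes from n = 1.558 toward n = 1.418: no phase shift.
At the lower boundary (n = 1.418 to n = 1.476) the reflected ray undergoes a half-wave phase shift.
Net: one phase inversion between the two reflected rays.
For maximum reflection here: 2 n t = (m + ½) λ.
The second-smallest nonzero thickness corresponds to m = 1: t = (m + ½) λ / (2 n) = 1.50 × 472 / (2 × 1.418) = 250 nm.

250 nm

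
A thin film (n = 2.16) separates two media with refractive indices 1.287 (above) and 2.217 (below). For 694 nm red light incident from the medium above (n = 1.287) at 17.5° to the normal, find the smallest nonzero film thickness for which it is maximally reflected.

163 nm

Top surface (1.287 → 2.16): reflection off a higher-index medium gives a half-wave phase shift.
Ray reflecting at the bottom interface goes from n = 2.16 toward n = 2.217: a half-wave phase shift.
Zero or two π shifts → no net half-wave offset.
With no net inversion, constructive interference in reflection requires 2 n t cos θ_r = m λ.
Snell's law: 1.287 sin 17.5° = 2.16 sin θ_r → sin θ_r = 0.179, cos θ_r = 0.984.
Minimum nonzero at m = 1: t = λ / (2 n cos θ_r) = 694 / (2 × 2.16 × 0.984) = 163 nm.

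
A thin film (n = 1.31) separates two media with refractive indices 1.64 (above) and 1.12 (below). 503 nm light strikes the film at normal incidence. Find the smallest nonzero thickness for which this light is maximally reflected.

192 nm

At the upper boundary (n = 1.64 to n = 1.31) the reflected ray undergoes no phase shift.
Bottom surface (1.31 → 1.12): reflection off a lower-index medium gives no phase shift.
The two reflections carry the same phase change, so no net offset.
With no net inversion, constructive interference in reflection requires 2 n t = m λ.
The smallest nonzero thickness corresponds to m = 1: t = m λ / (2 n) = 1.00 × 503 / (2 × 1.31) = 192 nm.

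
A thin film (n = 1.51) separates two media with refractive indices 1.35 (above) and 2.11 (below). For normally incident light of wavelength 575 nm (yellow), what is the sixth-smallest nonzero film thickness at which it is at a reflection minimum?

1047 nm

Ray reflecting at the top interface goes from n = 1.35 toward n = 1.51: a half-wave phase shift.
Bottom surface (1.51 → 2.11): reflection off a higher-index medium gives a half-wave phase shift.
Net: no relative phase inversion (both shifts match).
So the condition for destructive reflection is 2 n t = (m + ½) λ.
The sixth-smallest nonzero thickness corresponds to m = 5: t = (m + ½) λ / (2 n) = 5.50 × 575 / (2 × 1.51) = 1047 nm.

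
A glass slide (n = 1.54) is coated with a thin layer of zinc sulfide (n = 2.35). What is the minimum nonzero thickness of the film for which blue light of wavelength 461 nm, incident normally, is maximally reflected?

At the upper boundary (n = 1.0 to n = 2.35) the reflected ray undergoes a half-wave phase shift.
Ray reflecting at the bottom interface goes from n = 2.35 toward n = 1.54: no phase shift.
Net: one phase inversion between the two reflected rays.
For bright reflection here: 2 n t = (m + ½) λ.
Minimum at m = 0: t = λ / (4 n) = 461 / (4 × 2.35) = 49.0 nm.

49.0 nm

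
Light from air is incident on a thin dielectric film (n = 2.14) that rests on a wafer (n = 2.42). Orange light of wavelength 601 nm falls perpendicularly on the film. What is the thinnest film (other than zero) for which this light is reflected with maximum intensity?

140 nm

At the upper boundary (n = 1.0 to n = 2.14) the reflected ray undergoes a half-wave phase shift.
Bottom surface (2.14 → 2.42): reflection off a higher-index medium gives a half-wave phase shift.
Zero or two π shifts → no net half-wave offset.
So the condition for constructive reflection is 2 n t = m λ.
Minimum nonzero at m = 1: t = λ / (2 n) = 601 / (2 × 2.14) = 140 nm.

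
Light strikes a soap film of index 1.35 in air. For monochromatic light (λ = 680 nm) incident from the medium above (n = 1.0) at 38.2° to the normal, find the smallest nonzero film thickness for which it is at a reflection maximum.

Ray reflecting at the top interface goes from n = 1.0 toward n = 1.35: a half-wave phase shift.
At the lower boundary (n = 1.35 to n = 1.0) the reflected ray undergoes no phase shift.
Exactly one π shift → a net half-wave offset.
So the condition for constructive reflection is 2 n t cos θ_r = (m + ½) λ.
Snell's law: 1.0 sin 38.2° = 1.35 sin θ_r → sin θ_r = 0.458, cos θ_r = 0.889.
Minimum at m = 0: t = λ / (4 n cos θ_r) = 680 / (4 × 1.35 × 0.889) = 142 nm.

142 nm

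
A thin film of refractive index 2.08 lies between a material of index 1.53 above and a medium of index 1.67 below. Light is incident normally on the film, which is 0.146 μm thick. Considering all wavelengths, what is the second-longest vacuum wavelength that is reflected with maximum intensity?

Ray reflecting at the top interface goes from n = 1.53 toward n = 2.08: a half-wave phase shift.
At the lower boundary (n = 2.08 to n = 1.67) the reflected ray undergoes no phase shift.
Exactly one π shift → a net half-wave offset.
For strong reflection here: 2 n t = (m + ½) λ.
λ = 2 n t / (m + ½). The second-longest wavelength is m = 1: λ = 2 × 2.08 × 146 / 1.50 = 405 nm.

405 nm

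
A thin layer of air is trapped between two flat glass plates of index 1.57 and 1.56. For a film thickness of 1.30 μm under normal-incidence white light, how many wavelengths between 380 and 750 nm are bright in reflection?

4

Ray reflecting at the top interface goes from n = 1.57 toward n = 1.0: no phase shift.
Bottom surface (1.0 → 1.56): reflection off a higher-index medium gives a half-wave phase shift.
The two reflections differ by half a wavelength.
So the condition for constructive reflection is 2 n t = (m + ½) λ.
λ = 2 n t / (m + ½) = 2600 / (m + ½) nm.
m=2: 1040 nm (IR); m=3: 743 nm (visible); m=4: 578 nm (visible); m=5: 473 nm (visible); m=6: 400 nm (visible); m=7: 347 nm (UV).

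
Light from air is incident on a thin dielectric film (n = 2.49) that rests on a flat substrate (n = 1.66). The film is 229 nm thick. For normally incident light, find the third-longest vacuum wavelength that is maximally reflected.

456 nm

Ray reflecting at the top interface goes from n = 1.0 toward n = 2.49: a half-wave phase shift.
At the lower boundary (n = 2.49 to n = 1.66) the reflected ray undergoes no phase shift.
Exactly one π shift → a net half-wave offset.
For strong reflection here: 2 n t = (m + ½) λ.
λ = 2 n t / (m + ½). The third-longest wavelength is m = 2: λ = 2 × 2.49 × 229 / 2.50 = 456 nm.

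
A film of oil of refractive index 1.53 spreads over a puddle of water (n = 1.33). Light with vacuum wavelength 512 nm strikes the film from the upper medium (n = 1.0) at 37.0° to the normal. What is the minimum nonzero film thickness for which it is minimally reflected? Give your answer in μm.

At the upper boundary (n = 1.0 to n = 1.53) the reflected ray undergoes a half-wave phase shift.
Ray reflecting at the bottom interface goes from n = 1.53 toward n = 1.33: no phase shift.
Net: one phase inversion between the two reflected rays.
For minimum reflection here: 2 n t cos θ_r = m λ.
Snell's law: 1.0 sin 37.0° = 1.53 sin θ_r → sin θ_r = 0.393, cos θ_r = 0.919.
Minimum nonzero at m = 1: t = λ / (2 n cos θ_r) = 512 / (2 × 1.53 × 0.919) = 182 nm.

0.182 μm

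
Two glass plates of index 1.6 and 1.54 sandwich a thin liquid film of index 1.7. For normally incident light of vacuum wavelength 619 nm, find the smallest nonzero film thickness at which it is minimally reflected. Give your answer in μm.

Top surface (1.6 → 1.7): reflection off a higher-index medium gives a half-wave phase shift.
At the lower boundary (n = 1.7 to n = 1.54) the reflected ray undergoes no phase shift.
Exactly one π shift → a net half-wave offset.
With one net inversion, destructive interference in reflection requires 2 n t = m λ.
Minimum nonzero at m = 1: t = λ / (2 n) = 619 / (2 × 1.7) = 182 nm.

0.182 μm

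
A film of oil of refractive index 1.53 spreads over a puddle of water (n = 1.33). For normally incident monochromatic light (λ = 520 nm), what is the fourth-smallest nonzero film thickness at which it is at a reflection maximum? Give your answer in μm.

At the upper boundary (n = 1.0 to n = 1.53) the reflected ray undergoes a half-wave phase shift.
Ray reflecting at the bottom interface goes from n = 1.53 toward n = 1.33: no phase shift.
Net: one phase inversion between the two reflected rays.
For strong reflection here: 2 n t = (m + ½) λ.
The fourth-smallest nonzero thickness corresponds to m = 3: t = (m + ½) λ / (2 n) = 3.50 × 520 / (2 × 1.53) = 595 nm.

0.595 μm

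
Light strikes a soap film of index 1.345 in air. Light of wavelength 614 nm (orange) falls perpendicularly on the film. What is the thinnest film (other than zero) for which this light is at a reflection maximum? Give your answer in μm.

0.114 μm

Ray reflecting at the top interface goes from n = 1.0 toward n = 1.345: a half-wave phase shift.
Ray reflecting at the bottom interface goes from n = 1.345 toward n = 1.0: no phase shift.
The two reflections differ by half a wavelength.
For bright reflection here: 2 n t = (m + ½) λ.
Minimum at m = 0: t = λ / (4 n) = 614 / (4 × 1.345) = 114 nm.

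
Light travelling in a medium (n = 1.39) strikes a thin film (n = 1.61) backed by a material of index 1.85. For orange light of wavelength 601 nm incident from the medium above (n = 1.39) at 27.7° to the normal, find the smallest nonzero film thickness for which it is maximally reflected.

204 nm

Top surface (1.39 → 1.61): reflection off a higher-index medium gives a half-wave phase shift.
Ray reflecting at the bottom interface goes from n = 1.61 toward n = 1.85: a half-wave phase shift.
Net: no relative phase inversion (both shifts match).
For bright reflection here: 2 n t cos θ_r = m λ.
Snell's law: 1.39 sin 27.7° = 1.61 sin θ_r → sin θ_r = 0.401, cos θ_r = 0.916.
Minimum nonzero at m = 1: t = λ / (2 n cos θ_r) = 601 / (2 × 1.61 × 0.916) = 204 nm.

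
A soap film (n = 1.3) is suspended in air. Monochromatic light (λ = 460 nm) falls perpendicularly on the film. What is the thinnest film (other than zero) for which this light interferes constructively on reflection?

88.5 nm

Top surface (1.0 → 1.3): reflection off a higher-index medium gives a half-wave phase shift.
Bottom surface (1.3 → 1.0): reflection off a lower-index medium gives no phase shift.
Net: one phase inversion between the two reflected rays.
So the condition for constructive reflection is 2 n t = (m + ½) λ.
Minimum at m = 0: t = λ / (4 n) = 460 / (4 × 1.3) = 88.5 nm.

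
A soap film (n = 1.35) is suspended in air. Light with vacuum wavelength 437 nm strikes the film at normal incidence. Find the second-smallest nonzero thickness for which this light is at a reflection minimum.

324 nm

Top surface (1.0 → 1.35): reflection off a higher-index medium gives a half-wave phase shift.
Ray reflecting at the bottom interface goes from n = 1.35 toward n = 1.0: no phase shift.
Exactly one π shift → a net half-wave offset.
For minimum reflection here: 2 n t = m λ.
The second-smallest nonzero thickness corresponds to m = 2: t = m λ / (2 n) = 2.00 × 437 / (2 × 1.35) = 324 nm.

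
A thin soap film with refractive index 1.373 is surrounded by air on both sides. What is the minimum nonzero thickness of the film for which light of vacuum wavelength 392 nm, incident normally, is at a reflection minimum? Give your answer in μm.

0.143 μm

Top surface (1.0 → 1.373): reflection off a higher-index medium gives a half-wave phase shift.
At the lower boundary (n = 1.373 to n = 1.0) the reflected ray undergoes no phase shift.
The two reflections differ by half a wavelength.
For minimum reflection here: 2 n t = m λ.
Minimum nonzero at m = 1: t = λ / (2 n) = 392 / (2 × 1.373) = 143 nm.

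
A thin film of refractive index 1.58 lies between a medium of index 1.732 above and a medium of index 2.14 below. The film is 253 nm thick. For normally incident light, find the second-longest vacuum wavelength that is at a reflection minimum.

At the upper boundary (n = 1.732 to n = 1.58) the reflected ray undergoes no phase shift.
Ray reflecting at the bottom interface goes from n = 1.58 toward n = 2.14: a half-wave phase shift.
The two reflections differ by half a wavelength.
So the condition for destructive reflection is 2 n t = m λ.
λ = 2 n t / m. The second-longest wavelength is m = 2: λ = 2 × 1.58 × 253 / 2.00 = 400 nm.

400 nm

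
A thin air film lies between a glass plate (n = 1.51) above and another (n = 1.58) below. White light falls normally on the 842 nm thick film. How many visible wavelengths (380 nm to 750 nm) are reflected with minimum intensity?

At the upper boundary (n = 1.51 to n = 1.0) the reflected ray undergoes no phase shift.
At the lower boundary (n = 1.0 to n = 1.58) the reflected ray undergoes a half-wave phase shift.
Exactly one π shift → a net half-wave offset.
For dark reflection here: 2 n t = m λ.
λ = 2 n t / m = 1684 / m nm.
m=2: 842 nm (IR); m=3: 561 nm (visible); m=4: 421 nm (visible); m=5: 337 nm (UV).

2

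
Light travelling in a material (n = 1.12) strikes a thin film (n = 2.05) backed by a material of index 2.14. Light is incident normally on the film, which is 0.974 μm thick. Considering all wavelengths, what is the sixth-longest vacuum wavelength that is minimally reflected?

At the upper boundary (n = 1.12 to n = 2.05) the reflected ray undergoes a half-wave phase shift.
Bottom surface (2.05 → 2.14): reflection off a higher-index medium gives a half-wave phase shift.
Zero or two π shifts → no net half-wave offset.
With no net inversion, destructive interference in reflection requires 2 n t = (m + ½) λ.
λ = 2 n t / (m + ½). The sixth-longest wavelength is m = 5: λ = 2 × 2.05 × 974 / 5.50 = 726 nm.

726 nm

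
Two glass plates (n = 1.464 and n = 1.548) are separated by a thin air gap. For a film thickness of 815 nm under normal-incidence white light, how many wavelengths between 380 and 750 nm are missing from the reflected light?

2

Top surface (1.464 → 1.0): reflection off a lower-index medium gives no phase shift.
Bottom surface (1.0 → 1.548): reflection off a higher-index medium gives a half-wave phase shift.
The two reflections differ by half a wavelength.
For weak reflection here: 2 n t = m λ.
λ = 2 n t / m = 1630 / m nm.
m=2: 815 nm (IR); m=3: 543 nm (visible); m=4: 408 nm (visible); m=5: 326 nm (UV).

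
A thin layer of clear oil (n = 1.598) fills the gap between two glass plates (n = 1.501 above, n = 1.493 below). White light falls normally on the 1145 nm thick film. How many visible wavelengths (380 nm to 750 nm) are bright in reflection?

Ray reflecting at the top interface goes from n = 1.501 toward n = 1.598: a half-wave phase shift.
At the lower boundary (n = 1.598 to n = 1.493) the reflected ray undergoes no phase shift.
The two reflections differ by half a wavelength.
For strong reflection here: 2 n t = (m + ½) λ.
λ = 2 n t / (m + ½) = 3659 / (m + ½) nm.
m=4: 813 nm (IR); m=5: 665 nm (visible); m=6: 563 nm (visible); m=7: 488 nm (visible); m=8: 431 nm (visible); m=9: 385 nm (visible); m=10: 349 nm (UV).

5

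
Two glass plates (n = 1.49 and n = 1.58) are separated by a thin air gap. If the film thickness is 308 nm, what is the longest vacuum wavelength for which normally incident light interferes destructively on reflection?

616 nm

Ray reflecting at the top interface goes from n = 1.49 toward n = 1.0: no phase shift.
Bottom surface (1.0 → 1.58): reflection off a higher-index medium gives a half-wave phase shift.
Net: one phase inversion between the two reflected rays.
For weak reflection here: 2 n t = m λ.
λ = 2 n t / m. The longest wavelength is m = 1: λ = 2 × 1.0 × 308 / 1.00 = 616 nm.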